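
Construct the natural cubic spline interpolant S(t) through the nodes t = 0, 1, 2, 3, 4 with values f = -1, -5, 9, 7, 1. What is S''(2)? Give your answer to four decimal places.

-33.4286

Put M_i = S'' at the i-th knot. Here h = (1, 1, 1, 1) and Δ = (-4, 14, -2, -6), so the interior equations h_(i-1)·M_(i-1) + 2(h_(i-1)+h_i)·M_i + h_i·M_(i+1) = 6(Δ_i − Δ_(i-1)) read
  1·M_0 + 4·M_1 + 1·M_2 = 6(Δ_1 - Δ_0) = 108
  1·M_1 + 4·M_2 + 1·M_3 = 6(Δ_2 - Δ_1) = -96
  1·M_2 + 4·M_3 + 1·M_4 = 6(Δ_3 - Δ_2) = -24
Natural end conditions: M_0 = M_4 = 0.
Solving: M_0 = 0, M_1 = 495/14, M_2 = -234/7, M_3 = 33/14, M_4 = 0.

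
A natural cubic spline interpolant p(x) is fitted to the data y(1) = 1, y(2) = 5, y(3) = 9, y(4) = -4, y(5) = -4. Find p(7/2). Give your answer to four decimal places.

2.9085

Write σ_i for p''(x_i). With h_i = 1, 1, 1, 1 and divided differences Δ_i = 4, 4, -13, 0, the continuity of p' gives the tridiagonal system
  1·σ_0 + 4·σ_1 + 1·σ_2 = 6(Δ_1 - Δ_0) = 0
  1·σ_1 + 4·σ_2 + 1·σ_3 = 6(Δ_2 - Δ_1) = -102
  1·σ_2 + 4·σ_3 + 1·σ_4 = 6(Δ_3 - Δ_2) = 78
Natural end conditions: σ_0 = σ_4 = 0.
Hence σ_0 = 0, σ_1 = 243/28, σ_2 = -243/7, σ_3 = 789/28, σ_4 = 0.
On [3, 4], p(x) = 9 - 49/8·(x - 3) - 243/14·(x - 3)² + 587/56·(x - 3)³.
With (x - 3) = 1/2: p(7/2) = 1303/448.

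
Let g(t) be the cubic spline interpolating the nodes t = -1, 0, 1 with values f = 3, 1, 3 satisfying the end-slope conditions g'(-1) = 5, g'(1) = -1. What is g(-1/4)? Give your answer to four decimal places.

Put σ_i = g'' at the i-th knot. Here h = (1, 1) and Δ = (-2, 2), so the interior equations h_(i-1)·σ_(i-1) + 2(h_(i-1)+h_i)·σ_i + h_i·σ_(i+1) = 6(Δ_i − Δ_(i-1)) read
  1·σ_0 + 4·σ_1 + 1·σ_2 = 6(Δ_1 - Δ_0) = 24
Clamped end conditions give two more equations: 2h_0·σ_0 + h_0·σ_1 = 6(Δ_0 - g'(-1)) = -42 and h_1·σ_1 + 2h_1·σ_2 = 6(g'(1) - Δ_1) = -18.
Solving the tridiagonal system: σ_0 = -30, σ_1 = 18, σ_2 = -18.
On [-1, 0], g(t) = 3 + 5·(t + 1) - 15·(t + 1)² + 8·(t + 1)³.
With (t + 1) = 3/4: g(-1/4) = 27/16.

1.6875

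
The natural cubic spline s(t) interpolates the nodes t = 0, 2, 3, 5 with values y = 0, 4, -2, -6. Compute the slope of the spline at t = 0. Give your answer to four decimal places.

4.9714

Write m_i for s''(x_i). With h_i = 2, 1, 2 and divided differences Δ_i = 2, -6, -2, the continuity of s' gives the tridiagonal system
  2·m_0 + 6·m_1 + 1·m_2 = 6(Δ_1 - Δ_0) = -48
  1·m_1 + 6·m_2 + 2·m_3 = 6(Δ_2 - Δ_1) = 24
Natural end conditions: m_0 = m_3 = 0.
Solving the tridiagonal system: m_0 = 0, m_1 = -312/35, m_2 = 192/35, m_3 = 0.
On [0, 2], s'(t) = b_0 + 2c_0·t + 3d_0·t² with b_0 = Δ_0 - h_0(2m_0 + m_1)/6 = 174/35, c_0 = m_0/2 = 0, d_0 = (m_1 - m_0)/(6h_0) = -26/35. So s'(0) = 174/35.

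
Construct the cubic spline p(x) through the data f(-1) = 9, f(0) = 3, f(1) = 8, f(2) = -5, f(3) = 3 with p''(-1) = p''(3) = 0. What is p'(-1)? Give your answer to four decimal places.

Let M_i = p''(x_i). Step sizes h_i = 1, 1, 1, 1; slopes of the chords Δ_i = (y_(i+1) - y_i)/h_i = -6, 5, -13, 8.
  1·M_0 + 4·M_1 + 1·M_2 = 6(Δ_1 - Δ_0) = 66
  1·M_1 + 4·M_2 + 1·M_3 = 6(Δ_2 - Δ_1) = -108
  1·M_2 + 4·M_3 + 1·M_4 = 6(Δ_3 - Δ_2) = 126
Natural end conditions: M_0 = M_4 = 0.
Solving the tridiagonal system: M_0 = 0, M_1 = 387/14, M_2 = -312/7, M_3 = 597/14, M_4 = 0.
On [-1, 0], p'(x) = b_0 + 2c_0·(x + 1) + 3d_0·(x + 1)² with b_0 = Δ_0 - h_0(2M_0 + M_1)/6 = -297/28, c_0 = M_0/2 = 0, d_0 = (M_1 - M_0)/(6h_0) = 129/28. So p'(-1) = -297/28.

-10.6071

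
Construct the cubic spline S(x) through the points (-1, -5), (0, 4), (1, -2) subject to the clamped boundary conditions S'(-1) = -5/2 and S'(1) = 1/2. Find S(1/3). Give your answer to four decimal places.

2.8148

Write M_i for S''(x_i). With h_i = 1, 1 and divided differences Δ_i = 9, -6, the continuity of S' gives the tridiagonal system
  1·M_0 + 4·M_1 + 1·M_2 = 6(Δ_1 - Δ_0) = -90
Clamped end conditions give two more equations: 2h_0·M_0 + h_0·M_1 = 6(Δ_0 - S'(-1)) = 69 and h_1·M_1 + 2h_1·M_2 = 6(S'(1) - Δ_1) = 39.
Forward elimination and back-substitution give M_0 = 117/2, M_1 = -48, M_2 = 87/2.
On [0, 1], S(x) = 4 + 11/4·x - 24·x² + 61/4·x³.
With x = 1/3: S(1/3) = 76/27.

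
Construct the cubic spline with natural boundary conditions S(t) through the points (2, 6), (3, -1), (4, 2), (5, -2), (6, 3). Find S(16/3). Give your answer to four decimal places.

-1.4775

Let M_i = S''(x_i). Step sizes h_i = 1, 1, 1, 1; slopes of the chords Δ_i = (y_(i+1) - y_i)/h_i = -7, 3, -4, 5.
  1·M_0 + 4·M_1 + 1·M_2 = 6(Δ_1 - Δ_0) = 60
  1·M_1 + 4·M_2 + 1·M_3 = 6(Δ_2 - Δ_1) = -42
  1·M_2 + 4·M_3 + 1·M_4 = 6(Δ_3 - Δ_2) = 54
Natural end conditions: M_0 = M_4 = 0.
Solving the tridiagonal system: M_0 = 0, M_1 = 561/28, M_2 = -141/7, M_3 = 519/28, M_4 = 0.
On [5, 6], S(t) = -2 - 33/28·(t - 5) + 519/56·(t - 5)² - 173/56·(t - 5)³.
With (t - 5) = 1/3: S(16/3) = -1117/756.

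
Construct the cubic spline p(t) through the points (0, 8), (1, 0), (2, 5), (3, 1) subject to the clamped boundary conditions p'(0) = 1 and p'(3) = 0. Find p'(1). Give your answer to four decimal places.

Put m_i = p'' at the i-th knot. Here h = (1, 1, 1) and Δ = (-8, 5, -4), so the interior equations h_(i-1)·m_(i-1) + 2(h_(i-1)+h_i)·m_i + h_i·m_(i+1) = 6(Δ_i − Δ_(i-1)) read
  1·m_0 + 4·m_1 + 1·m_2 = 6(Δ_1 - Δ_0) = 78
  1·m_1 + 4·m_2 + 1·m_3 = 6(Δ_2 - Δ_1) = -54
Clamped end conditions give two more equations: 2h_0·m_0 + h_0·m_1 = 6(Δ_0 - p'(0)) = -54 and h_2·m_2 + 2h_2·m_3 = 6(p'(3) - Δ_2) = 24.
Solving the tridiagonal system: m_0 = -694/15, m_1 = 578/15, m_2 = -448/15, m_3 = 404/15.
On [1, 2], p'(t) = b_1 + 2c_1·(t - 1) + 3d_1·(t - 1)² with b_1 = Δ_1 - h_1(2m_1 + m_2)/6 = -43/15, c_1 = m_1/2 = 289/15, d_1 = (m_2 - m_1)/(6h_1) = -57/5. So p'(1) = -43/15.

-2.8667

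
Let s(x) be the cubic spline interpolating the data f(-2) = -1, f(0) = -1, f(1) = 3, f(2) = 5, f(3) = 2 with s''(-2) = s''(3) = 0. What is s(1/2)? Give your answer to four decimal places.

Put M_i = s'' at the i-th knot. Here h = (2, 1, 1, 1) and Δ = (0, 4, 2, -3), so the interior equations h_(i-1)·M_(i-1) + 2(h_(i-1)+h_i)·M_i + h_i·M_(i+1) = 6(Δ_i − Δ_(i-1)) read
  2·M_0 + 6·M_1 + 1·M_2 = 6(Δ_1 - Δ_0) = 24
  1·M_1 + 4·M_2 + 1·M_3 = 6(Δ_2 - Δ_1) = -12
  1·M_2 + 4·M_3 + 1·M_4 = 6(Δ_3 - Δ_2) = -30
Natural end conditions: M_0 = M_4 = 0.
Solving the tridiagonal system: M_0 = 0, M_1 = 189/43, M_2 = -102/43, M_3 = -297/43, M_4 = 0.
On [0, 1], s(x) = -1 + 126/43·x + 189/86·x² - 97/86·x³.
With x = 1/2: s(1/2) = 601/688.

0.8735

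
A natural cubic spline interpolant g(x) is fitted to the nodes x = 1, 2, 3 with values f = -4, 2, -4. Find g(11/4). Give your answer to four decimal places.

Put m_i = g'' at the i-th knot. Here h = (1, 1) and Δ = (6, -6), so the interior equations h_(i-1)·m_(i-1) + 2(h_(i-1)+h_i)·m_i + h_i·m_(i+1) = 6(Δ_i − Δ_(i-1)) read
  1·m_0 + 4·m_1 + 1·m_2 = 6(Δ_1 - Δ_0) = -72
Natural end conditions: m_0 = m_2 = 0.
Solving: m_0 = 0, m_1 = -18, m_2 = 0.
On [2, 3], g(x) = 2 + 0·(x - 2) - 9·(x - 2)² + 3·(x - 2)³.
With (x - 2) = 3/4: g(11/4) = -115/64.

-1.7969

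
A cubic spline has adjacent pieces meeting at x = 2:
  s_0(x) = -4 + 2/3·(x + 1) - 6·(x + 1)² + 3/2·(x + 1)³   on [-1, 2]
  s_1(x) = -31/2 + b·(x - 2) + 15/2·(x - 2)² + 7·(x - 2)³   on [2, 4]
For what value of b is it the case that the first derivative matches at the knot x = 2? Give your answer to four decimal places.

5.1667

s_0'(x) = 2/3 - 12·(x + 1) + 9/2·(x + 1)², so s_0'(2) = 31/6. On the right, s_1'(2) = b, so b = 31/6.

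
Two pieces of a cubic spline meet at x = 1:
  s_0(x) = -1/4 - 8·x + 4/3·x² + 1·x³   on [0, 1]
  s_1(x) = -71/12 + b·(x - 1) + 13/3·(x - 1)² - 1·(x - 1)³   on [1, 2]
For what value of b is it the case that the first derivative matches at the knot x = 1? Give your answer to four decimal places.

-2.3333

s_0'(x) = -8 + 8/3·x + 3·x², so s_0'(1) = -7/3. On the right, s_1'(1) = b, so b = -7/3.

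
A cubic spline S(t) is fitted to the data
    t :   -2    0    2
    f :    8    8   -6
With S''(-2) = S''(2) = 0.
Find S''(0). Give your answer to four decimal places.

-5.2500

Let M_i = S''(x_i). Step sizes h_i = 2, 2; slopes of the chords Δ_i = (y_(i+1) - y_i)/h_i = 0, -7.
  2·M_0 + 8·M_1 + 2·M_2 = 6(Δ_1 - Δ_0) = -42
Natural end conditions: M_0 = M_2 = 0.
Hence M_0 = 0, M_1 = -21/4, M_2 = 0.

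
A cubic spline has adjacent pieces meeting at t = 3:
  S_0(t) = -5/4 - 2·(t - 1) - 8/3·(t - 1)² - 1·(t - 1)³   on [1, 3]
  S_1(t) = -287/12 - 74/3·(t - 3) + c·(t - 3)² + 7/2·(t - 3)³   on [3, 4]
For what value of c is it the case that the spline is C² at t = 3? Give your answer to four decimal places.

S_0''(t) = -16/3 - 6·(t - 1), so S_0''(3) = -52/3. On the right, S_1''(3) = 2c, so c = -26/3.

-8.6667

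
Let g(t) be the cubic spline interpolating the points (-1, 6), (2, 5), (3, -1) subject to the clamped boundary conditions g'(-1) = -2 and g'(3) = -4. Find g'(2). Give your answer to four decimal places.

Let σ_i = g''(x_i). Step sizes h_i = 3, 1; slopes of the chords Δ_i = (y_(i+1) - y_i)/h_i = -1/3, -6.
  3·σ_0 + 8·σ_1 + 1·σ_2 = 6(Δ_1 - Δ_0) = -34
Clamped end conditions give two more equations: 2h_0·σ_0 + h_0·σ_1 = 6(Δ_0 - g'(-1)) = 10 and h_1·σ_1 + 2h_1·σ_2 = 6(g'(3) - Δ_1) = 12.
Solving: σ_0 = 65/12, σ_1 = -15/2, σ_2 = 39/4.
On [2, 3], g'(t) = b_1 + 2c_1·(t - 2) + 3d_1·(t - 2)² with b_1 = Δ_1 - h_1(2σ_1 + σ_2)/6 = -41/8, c_1 = σ_1/2 = -15/4, d_1 = (σ_2 - σ_1)/(6h_1) = 23/8. So g'(2) = -41/8.

-5.1250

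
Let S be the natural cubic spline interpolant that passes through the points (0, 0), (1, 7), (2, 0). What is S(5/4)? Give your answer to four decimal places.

Let M_i = S''(x_i). Step sizes h_i = 1, 1; slopes of the chords Δ_i = (y_(i+1) - y_i)/h_i = 7, -7.
  1·M_0 + 4·M_1 + 1·M_2 = 6(Δ_1 - Δ_0) = -84
Natural end conditions: M_0 = M_2 = 0.
Solving: M_0 = 0, M_1 = -21, M_2 = 0.
On [1, 2], S(x) = 7 + 0·(x - 1) - 21/2·(x - 1)² + 7/2·(x - 1)³.
With (x - 1) = 1/4: S(5/4) = 819/128.

6.3984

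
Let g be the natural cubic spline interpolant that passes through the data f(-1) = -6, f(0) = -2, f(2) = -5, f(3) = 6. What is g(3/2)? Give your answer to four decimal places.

Let m_i = g''(x_i). Step sizes h_i = 1, 2, 1; slopes of the chords Δ_i = (y_(i+1) - y_i)/h_i = 4, -3/2, 11.
  1·m_0 + 6·m_1 + 2·m_2 = 6(Δ_1 - Δ_0) = -33
  2·m_1 + 6·m_2 + 1·m_3 = 6(Δ_2 - Δ_1) = 75
Natural end conditions: m_0 = m_3 = 0.
Forward elimination and back-substitution give m_0 = 0, m_1 = -87/8, m_2 = 129/8, m_3 = 0.
On [0, 2], g(t) = -2 + 3/8·t - 87/16·t² + 9/4·t³.
With t = 3/2: g(3/2) = -389/64.

-6.0781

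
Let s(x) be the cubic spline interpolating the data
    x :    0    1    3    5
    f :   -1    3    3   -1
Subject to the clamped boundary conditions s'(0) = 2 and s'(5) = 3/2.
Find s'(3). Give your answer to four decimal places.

-2.8261

Write m_i for s''(x_i). With h_i = 1, 2, 2 and divided differences Δ_i = 4, 0, -2, the continuity of s' gives the tridiagonal system
  1·m_0 + 6·m_1 + 2·m_2 = 6(Δ_1 - Δ_0) = -24
  2·m_1 + 8·m_2 + 2·m_3 = 6(Δ_2 - Δ_1) = -12
Clamped end conditions give two more equations: 2h_0·m_0 + h_0·m_1 = 6(Δ_0 - s'(0)) = 12 and h_2·m_2 + 2h_2·m_3 = 6(s'(5) - Δ_2) = 21.
Solving the tridiagonal system: m_0 = 193/23, m_1 = -110/23, m_2 = -85/46, m_3 = 142/23.
On [3, 5], s'(x) = b_2 + 2c_2·(x - 3) + 3d_2·(x - 3)² with b_2 = Δ_2 - h_2(2m_2 + m_3)/6 = -65/23, c_2 = m_2/2 = -85/92, d_2 = (m_3 - m_2)/(6h_2) = 123/184. So s'(3) = -65/23.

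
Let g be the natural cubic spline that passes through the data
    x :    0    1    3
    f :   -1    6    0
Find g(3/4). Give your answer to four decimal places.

Put m_i = g'' at the i-th knot. Here h = (1, 2) and Δ = (7, -3), so the interior equations h_(i-1)·m_(i-1) + 2(h_(i-1)+h_i)·m_i + h_i·m_(i+1) = 6(Δ_i − Δ_(i-1)) read
  1·m_0 + 6·m_1 + 2·m_2 = 6(Δ_1 - Δ_0) = -60
Natural end conditions: m_0 = m_2 = 0.
Forward elimination and back-substitution give m_0 = 0, m_1 = -10, m_2 = 0.
On [0, 1], g(x) = -1 + 26/3·x + 0·x² - 5/3·x³.
With x = 3/4: g(3/4) = 307/64.

4.7969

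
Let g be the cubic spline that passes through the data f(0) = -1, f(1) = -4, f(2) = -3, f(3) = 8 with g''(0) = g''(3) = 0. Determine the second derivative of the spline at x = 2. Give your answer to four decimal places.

Let σ_i = g''(x_i). Step sizes h_i = 1, 1, 1; slopes of the chords Δ_i = (y_(i+1) - y_i)/h_i = -3, 1, 11.
  1·σ_0 + 4·σ_1 + 1·σ_2 = 6(Δ_1 - Δ_0) = 24
  1·σ_1 + 4·σ_2 + 1·σ_3 = 6(Δ_2 - Δ_1) = 60
Natural end conditions: σ_0 = σ_3 = 0.
Forward elimination and back-substitution give σ_0 = 0, σ_1 = 12/5, σ_2 = 72/5, σ_3 = 0.

14.4000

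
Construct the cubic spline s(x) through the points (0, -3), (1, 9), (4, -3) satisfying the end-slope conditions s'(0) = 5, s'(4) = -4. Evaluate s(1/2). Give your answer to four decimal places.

2.2969

With σ_i denoting the second derivative at x_i, h_i = 1, 3, and Δ_i = (y_(i+1) − y_i)/h_i = 12, -4:
  1·σ_0 + 8·σ_1 + 3·σ_2 = 6(Δ_1 - Δ_0) = -96
Clamped end conditions give two more equations: 2h_0·σ_0 + h_0·σ_1 = 6(Δ_0 - s'(0)) = 42 and h_1·σ_1 + 2h_1·σ_2 = 6(s'(4) - Δ_1) = 0.
Solving: σ_0 = 123/4, σ_1 = -39/2, σ_2 = 39/4.
On [0, 1], s(x) = -3 + 5·x + 123/8·x² - 67/8·x³.
With x = 1/2: s(1/2) = 147/64.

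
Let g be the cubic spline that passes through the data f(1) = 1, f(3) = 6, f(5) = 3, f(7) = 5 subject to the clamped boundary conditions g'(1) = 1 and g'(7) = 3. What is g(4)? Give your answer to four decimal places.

With M_i denoting the second derivative at x_i, h_i = 2, 2, 2, and Δ_i = (y_(i+1) − y_i)/h_i = 5/2, -3/2, 1:
  2·M_0 + 8·M_1 + 2·M_2 = 6(Δ_1 - Δ_0) = -24
  2·M_1 + 8·M_2 + 2·M_3 = 6(Δ_2 - Δ_1) = 15
Clamped end conditions give two more equations: 2h_0·M_0 + h_0·M_1 = 6(Δ_0 - g'(1)) = 9 and h_2·M_2 + 2h_2·M_3 = 6(g'(7) - Δ_2) = 12.
Solving the tridiagonal system: M_0 = 14/3, M_1 = -29/6, M_2 = 8/3, M_3 = 5/3.
On [3, 5], g(x) = 6 + 5/6·(x - 3) - 29/12·(x - 3)² + 5/8·(x - 3)³.
With (x - 3) = 1: g(4) = 121/24.

5.0417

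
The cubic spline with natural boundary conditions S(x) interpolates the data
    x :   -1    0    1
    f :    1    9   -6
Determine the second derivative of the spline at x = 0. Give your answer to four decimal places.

With M_i denoting the second derivative at x_i, h_i = 1, 1, and Δ_i = (y_(i+1) − y_i)/h_i = 8, -15:
  1·M_0 + 4·M_1 + 1·M_2 = 6(Δ_1 - Δ_0) = -138
Natural end conditions: M_0 = M_2 = 0.
Forward elimination and back-substitution give M_0 = 0, M_1 = -69/2, M_2 = 0.

-34.5000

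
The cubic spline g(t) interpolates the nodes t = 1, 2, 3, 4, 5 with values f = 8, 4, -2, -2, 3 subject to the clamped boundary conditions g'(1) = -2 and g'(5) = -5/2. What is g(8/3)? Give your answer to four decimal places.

-0.2308

Put σ_i = g'' at the i-th knot. Here h = (1, 1, 1, 1) and Δ = (-4, -6, 0, 5), so the interior equations h_(i-1)·σ_(i-1) + 2(h_(i-1)+h_i)·σ_i + h_i·σ_(i+1) = 6(Δ_i − Δ_(i-1)) read
  1·σ_0 + 4·σ_1 + 1·σ_2 = 6(Δ_1 - Δ_0) = -12
  1·σ_1 + 4·σ_2 + 1·σ_3 = 6(Δ_2 - Δ_1) = 36
  1·σ_2 + 4·σ_3 + 1·σ_4 = 6(Δ_3 - Δ_2) = 30
Clamped end conditions give two more equations: 2h_0·σ_0 + h_0·σ_1 = 6(Δ_0 - g'(1)) = -12 and h_3·σ_3 + 2h_3·σ_4 = 6(g'(5) - Δ_3) = -45.
Solving: σ_0 = -235/56, σ_1 = -101/28, σ_2 = 53/8, σ_3 = 367/28, σ_4 = -1627/56.
On [2, 3], g(t) = 4 - 661/112·(t - 2) - 101/56·(t - 2)² + 191/112·(t - 2)³.
With (t - 2) = 2/3: g(8/3) = -349/1512.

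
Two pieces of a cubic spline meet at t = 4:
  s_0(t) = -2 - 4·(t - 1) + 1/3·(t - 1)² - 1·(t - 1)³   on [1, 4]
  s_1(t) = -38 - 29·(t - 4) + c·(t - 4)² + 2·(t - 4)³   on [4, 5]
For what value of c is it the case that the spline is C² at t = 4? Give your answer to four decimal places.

-8.6667

s_0''(t) = 2/3 - 6·(t - 1), so s_0''(4) = -52/3. On the right, s_1''(4) = 2c, so c = -26/3.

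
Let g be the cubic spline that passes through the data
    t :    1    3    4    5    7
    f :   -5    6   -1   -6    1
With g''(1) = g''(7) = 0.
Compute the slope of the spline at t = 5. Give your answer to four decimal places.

Let M_i = g''(x_i). Step sizes h_i = 2, 1, 1, 2; slopes of the chords Δ_i = (y_(i+1) - y_i)/h_i = 11/2, -7, -5, 7/2.
  2·M_0 + 6·M_1 + 1·M_2 = 6(Δ_1 - Δ_0) = -75
  1·M_1 + 4·M_2 + 1·M_3 = 6(Δ_2 - Δ_1) = 12
  1·M_2 + 6·M_3 + 2·M_4 = 6(Δ_3 - Δ_2) = 51
Natural end conditions: M_0 = M_4 = 0.
Hence M_0 = 0, M_1 = -291/22, M_2 = 48/11, M_3 = 171/22, M_4 = 0.
On [5, 7], g'(t) = b_3 + 2c_3·(t - 5) + 3d_3·(t - 5)² with b_3 = Δ_3 - h_3(2M_3 + M_4)/6 = -37/22, c_3 = M_3/2 = 171/44, d_3 = (M_4 - M_3)/(6h_3) = -57/88. So g'(5) = -37/22.

-1.6818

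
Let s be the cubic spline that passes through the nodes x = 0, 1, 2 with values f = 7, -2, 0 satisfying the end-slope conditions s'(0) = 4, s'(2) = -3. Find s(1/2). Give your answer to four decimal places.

3.6875

With m_i denoting the second derivative at x_i, h_i = 1, 1, and Δ_i = (y_(i+1) − y_i)/h_i = -9, 2:
  1·m_0 + 4·m_1 + 1·m_2 = 6(Δ_1 - Δ_0) = 66
Clamped end conditions give two more equations: 2h_0·m_0 + h_0·m_1 = 6(Δ_0 - s'(0)) = -78 and h_1·m_1 + 2h_1·m_2 = 6(s'(2) - Δ_1) = -30.
Hence m_0 = -59, m_1 = 40, m_2 = -35.
On [0, 1], s(x) = 7 + 4·x - 59/2·x² + 33/2·x³.
With x = 1/2: s(1/2) = 59/16.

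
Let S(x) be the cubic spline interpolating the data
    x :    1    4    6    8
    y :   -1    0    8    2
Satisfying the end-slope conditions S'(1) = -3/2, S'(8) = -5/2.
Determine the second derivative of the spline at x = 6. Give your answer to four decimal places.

Put M_i = S'' at the i-th knot. Here h = (3, 2, 2) and Δ = (1/3, 4, -3), so the interior equations h_(i-1)·M_(i-1) + 2(h_(i-1)+h_i)·M_i + h_i·M_(i+1) = 6(Δ_i − Δ_(i-1)) read
  3·M_0 + 10·M_1 + 2·M_2 = 6(Δ_1 - Δ_0) = 22
  2·M_1 + 8·M_2 + 2·M_3 = 6(Δ_2 - Δ_1) = -42
Clamped end conditions give two more equations: 2h_0·M_0 + h_0·M_1 = 6(Δ_0 - S'(1)) = 11 and h_2·M_2 + 2h_2·M_3 = 6(S'(8) - Δ_2) = 3.
Solving: M_0 = 1/111, M_1 = 135/37, M_2 = -537/74, M_3 = 162/37.

-7.2568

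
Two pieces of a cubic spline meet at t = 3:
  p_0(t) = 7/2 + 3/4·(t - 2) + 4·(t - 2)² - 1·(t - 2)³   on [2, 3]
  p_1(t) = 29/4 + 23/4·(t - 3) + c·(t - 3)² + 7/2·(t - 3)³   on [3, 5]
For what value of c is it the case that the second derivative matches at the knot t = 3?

p_0''(t) = 8 - 6·(t - 2), so p_0''(3) = 2. On the right, p_1''(3) = 2c, so c = 1.

1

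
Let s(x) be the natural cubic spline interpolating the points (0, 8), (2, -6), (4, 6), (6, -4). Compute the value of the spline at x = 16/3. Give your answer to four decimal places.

Put M_i = s'' at the i-th knot. Here h = (2, 2, 2) and Δ = (-7, 6, -5), so the interior equations h_(i-1)·M_(i-1) + 2(h_(i-1)+h_i)·M_i + h_i·M_(i+1) = 6(Δ_i − Δ_(i-1)) read
  2·M_0 + 8·M_1 + 2·M_2 = 6(Δ_1 - Δ_0) = 78
  2·M_1 + 8·M_2 + 2·M_3 = 6(Δ_2 - Δ_1) = -66
Natural end conditions: M_0 = M_3 = 0.
Solving the tridiagonal system: M_0 = 0, M_1 = 63/5, M_2 = -57/5, M_3 = 0.
On [4, 6], s(x) = 6 + 13/5·(x - 4) - 57/10·(x - 4)² + 19/20·(x - 4)³.
With (x - 4) = 4/3: s(16/3) = 214/135.

1.5852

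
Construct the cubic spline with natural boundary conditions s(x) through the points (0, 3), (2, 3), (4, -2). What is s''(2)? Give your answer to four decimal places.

-1.8750

Put M_i = s'' at the i-th knot. Here h = (2, 2) and Δ = (0, -5/2), so the interior equations h_(i-1)·M_(i-1) + 2(h_(i-1)+h_i)·M_i + h_i·M_(i+1) = 6(Δ_i − Δ_(i-1)) read
  2·M_0 + 8·M_1 + 2·M_2 = 6(Δ_1 - Δ_0) = -15
Natural end conditions: M_0 = M_2 = 0.
Hence M_0 = 0, M_1 = -15/8, M_2 = 0.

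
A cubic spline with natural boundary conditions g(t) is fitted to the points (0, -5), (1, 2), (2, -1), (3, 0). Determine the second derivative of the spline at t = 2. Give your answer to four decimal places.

10.4000

With M_i denoting the second derivative at x_i, h_i = 1, 1, 1, and Δ_i = (y_(i+1) − y_i)/h_i = 7, -3, 1:
  1·M_0 + 4·M_1 + 1·M_2 = 6(Δ_1 - Δ_0) = -60
  1·M_1 + 4·M_2 + 1·M_3 = 6(Δ_2 - Δ_1) = 24
Natural end conditions: M_0 = M_3 = 0.
Solving the tridiagonal system: M_0 = 0, M_1 = -88/5, M_2 = 52/5, M_3 = 0.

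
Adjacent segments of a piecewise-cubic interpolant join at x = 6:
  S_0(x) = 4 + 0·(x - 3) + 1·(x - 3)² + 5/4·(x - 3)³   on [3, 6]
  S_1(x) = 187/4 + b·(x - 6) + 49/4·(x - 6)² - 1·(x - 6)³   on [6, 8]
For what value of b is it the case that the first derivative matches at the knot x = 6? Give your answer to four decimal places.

39.7500

S_0'(x) = 0 + 2·(x - 3) + 15/4·(x - 3)², so S_0'(6) = 159/4. On the right, S_1'(6) = b, so b = 159/4.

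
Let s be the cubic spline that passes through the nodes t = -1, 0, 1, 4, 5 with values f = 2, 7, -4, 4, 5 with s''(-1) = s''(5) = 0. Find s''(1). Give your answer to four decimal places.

16.5660

With m_i denoting the second derivative at x_i, h_i = 1, 1, 3, 1, and Δ_i = (y_(i+1) − y_i)/h_i = 5, -11, 8/3, 1:
  1·m_0 + 4·m_1 + 1·m_2 = 6(Δ_1 - Δ_0) = -96
  1·m_1 + 8·m_2 + 3·m_3 = 6(Δ_2 - Δ_1) = 82
  3·m_2 + 8·m_3 + 1·m_4 = 6(Δ_3 - Δ_2) = -10
Natural end conditions: m_0 = m_4 = 0.
Hence m_0 = 0, m_1 = -2983/106, m_2 = 878/53, m_3 = -791/106, m_4 = 0.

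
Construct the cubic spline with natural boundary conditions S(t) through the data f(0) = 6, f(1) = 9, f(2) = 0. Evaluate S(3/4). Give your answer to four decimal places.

With m_i denoting the second derivative at x_i, h_i = 1, 1, and Δ_i = (y_(i+1) − y_i)/h_i = 3, -9:
  1·m_0 + 4·m_1 + 1·m_2 = 6(Δ_1 - Δ_0) = -72
Natural end conditions: m_0 = m_2 = 0.
Hence m_0 = 0, m_1 = -18, m_2 = 0.
On [0, 1], S(t) = 6 + 6·t + 0·t² - 3·t³.
With t = 3/4: S(3/4) = 591/64.

9.2344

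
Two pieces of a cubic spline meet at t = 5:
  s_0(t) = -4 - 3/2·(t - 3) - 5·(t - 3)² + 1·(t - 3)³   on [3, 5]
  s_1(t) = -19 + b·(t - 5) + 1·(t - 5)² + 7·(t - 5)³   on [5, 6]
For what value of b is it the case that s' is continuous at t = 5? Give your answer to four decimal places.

-9.5000

s_0'(t) = -3/2 - 10·(t - 3) + 3·(t - 3)², so s_0'(5) = -19/2. On the right, s_1'(5) = b, so b = -19/2.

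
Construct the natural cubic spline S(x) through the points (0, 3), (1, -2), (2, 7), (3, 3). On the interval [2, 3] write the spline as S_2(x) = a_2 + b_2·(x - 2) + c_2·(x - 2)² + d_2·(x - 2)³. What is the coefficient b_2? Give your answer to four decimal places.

4.8000

Write σ_i for S''(x_i). With h_i = 1, 1, 1 and divided differences Δ_i = -5, 9, -4, the continuity of S' gives the tridiagonal system
  1·σ_0 + 4·σ_1 + 1·σ_2 = 6(Δ_1 - Δ_0) = 84
  1·σ_1 + 4·σ_2 + 1·σ_3 = 6(Δ_2 - Δ_1) = -78
Natural end conditions: σ_0 = σ_3 = 0.
Hence σ_0 = 0, σ_1 = 138/5, σ_2 = -132/5, σ_3 = 0.
On [2, 3], with S_2(x) = a_2 + b_2·(x - 2) + c_2·(x - 2)² + d_2·(x - 2)³: c_2 = σ_2/2 = -66/5, d_2 = (σ_3 - σ_2)/(6h_2) = 22/5, b_2 = Δ_2 - h_2(2σ_2 + σ_3)/6 = 24/5.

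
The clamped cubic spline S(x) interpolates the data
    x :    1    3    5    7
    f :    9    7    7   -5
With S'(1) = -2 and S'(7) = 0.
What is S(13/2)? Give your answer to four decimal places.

-3.5688

With m_i denoting the second derivative at x_i, h_i = 2, 2, 2, and Δ_i = (y_(i+1) − y_i)/h_i = -1, 0, -6:
  2·m_0 + 8·m_1 + 2·m_2 = 6(Δ_1 - Δ_0) = 6
  2·m_1 + 8·m_2 + 2·m_3 = 6(Δ_2 - Δ_1) = -36
Clamped end conditions give two more equations: 2h_0·m_0 + h_0·m_1 = 6(Δ_0 - S'(1)) = 6 and h_2·m_2 + 2h_2·m_3 = 6(S'(7) - Δ_2) = 36.
Solving the tridiagonal system: m_0 = 1/15, m_1 = 43/15, m_2 = -128/15, m_3 = 199/15.
On [5, 7], S(x) = 7 - 71/15·(x - 5) - 64/15·(x - 5)² + 109/60·(x - 5)³.
With (x - 5) = 3/2: S(13/2) = -571/160.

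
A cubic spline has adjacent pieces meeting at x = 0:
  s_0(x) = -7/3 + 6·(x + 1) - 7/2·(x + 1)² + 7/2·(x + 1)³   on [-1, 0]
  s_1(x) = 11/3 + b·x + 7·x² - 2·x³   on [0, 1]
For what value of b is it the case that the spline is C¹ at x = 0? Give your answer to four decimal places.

9.5000

s_0'(x) = 6 - 7·(x + 1) + 21/2·(x + 1)², so s_0'(0) = 19/2. On the right, s_1'(0) = b, so b = 19/2.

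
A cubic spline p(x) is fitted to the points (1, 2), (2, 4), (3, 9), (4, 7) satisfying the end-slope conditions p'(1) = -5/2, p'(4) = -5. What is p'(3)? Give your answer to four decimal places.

Put M_i = p'' at the i-th knot. Here h = (1, 1, 1) and Δ = (2, 5, -2), so the interior equations h_(i-1)·M_(i-1) + 2(h_(i-1)+h_i)·M_i + h_i·M_(i+1) = 6(Δ_i − Δ_(i-1)) read
  1·M_0 + 4·M_1 + 1·M_2 = 6(Δ_1 - Δ_0) = 18
  1·M_1 + 4·M_2 + 1·M_3 = 6(Δ_2 - Δ_1) = -42
Clamped end conditions give two more equations: 2h_0·M_0 + h_0·M_1 = 6(Δ_0 - p'(1)) = 27 and h_2·M_2 + 2h_2·M_3 = 6(p'(4) - Δ_2) = -18.
Hence M_0 = 34/3, M_1 = 13/3, M_2 = -32/3, M_3 = -11/3.
On [3, 4], p'(x) = b_2 + 2c_2·(x - 3) + 3d_2·(x - 3)² with b_2 = Δ_2 - h_2(2M_2 + M_3)/6 = 13/6, c_2 = M_2/2 = -16/3, d_2 = (M_3 - M_2)/(6h_2) = 7/6. So p'(3) = 13/6.

2.1667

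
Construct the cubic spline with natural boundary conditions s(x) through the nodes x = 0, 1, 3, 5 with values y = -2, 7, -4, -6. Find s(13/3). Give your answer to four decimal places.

Put M_i = s'' at the i-th knot. Here h = (1, 2, 2) and Δ = (9, -11/2, -1), so the interior equations h_(i-1)·M_(i-1) + 2(h_(i-1)+h_i)·M_i + h_i·M_(i+1) = 6(Δ_i − Δ_(i-1)) read
  1·M_0 + 6·M_1 + 2·M_2 = 6(Δ_1 - Δ_0) = -87
  2·M_1 + 8·M_2 + 2·M_3 = 6(Δ_2 - Δ_1) = 27
Natural end conditions: M_0 = M_3 = 0.
Forward elimination and back-substitution give M_0 = 0, M_1 = -375/22, M_2 = 84/11, M_3 = 0.
On [3, 5], s(x) = -4 - 67/11·(x - 3) + 42/11·(x - 3)² - 7/11·(x - 3)³.
With (x - 3) = 4/3: s(13/3) = -2032/297.

-6.8418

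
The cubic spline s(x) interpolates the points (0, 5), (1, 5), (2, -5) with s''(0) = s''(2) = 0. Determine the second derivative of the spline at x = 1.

Write m_i for s''(x_i). With h_i = 1, 1 and divided differences Δ_i = 0, -10, the continuity of s' gives the tridiagonal system
  1·m_0 + 4·m_1 + 1·m_2 = 6(Δ_1 - Δ_0) = -60
Natural end conditions: m_0 = m_2 = 0.
Forward elimination and back-substitution give m_0 = 0, m_1 = -15, m_2 = 0.

-15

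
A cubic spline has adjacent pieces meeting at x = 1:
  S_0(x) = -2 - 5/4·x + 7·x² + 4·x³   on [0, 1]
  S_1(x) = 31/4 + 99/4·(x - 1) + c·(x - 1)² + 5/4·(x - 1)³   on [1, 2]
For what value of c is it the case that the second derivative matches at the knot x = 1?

S_0''(x) = 14 + 24·x, so S_0''(1) = 38. On the right, S_1''(1) = 2c, so c = 19.

19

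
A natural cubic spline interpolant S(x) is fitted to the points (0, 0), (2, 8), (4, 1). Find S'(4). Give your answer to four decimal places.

-5.3750

Write m_i for S''(x_i). With h_i = 2, 2 and divided differences Δ_i = 4, -7/2, the continuity of S' gives the tridiagonal system
  2·m_0 + 8·m_1 + 2·m_2 = 6(Δ_1 - Δ_0) = -45
Natural end conditions: m_0 = m_2 = 0.
Solving: m_0 = 0, m_1 = -45/8, m_2 = 0.
On [2, 4], S'(x) = b_1 + 2c_1·(x - 2) + 3d_1·(x - 2)² with b_1 = Δ_1 - h_1(2m_1 + m_2)/6 = 1/4, c_1 = m_1/2 = -45/16, d_1 = (m_2 - m_1)/(6h_1) = 15/32. So S'(4) = -43/8.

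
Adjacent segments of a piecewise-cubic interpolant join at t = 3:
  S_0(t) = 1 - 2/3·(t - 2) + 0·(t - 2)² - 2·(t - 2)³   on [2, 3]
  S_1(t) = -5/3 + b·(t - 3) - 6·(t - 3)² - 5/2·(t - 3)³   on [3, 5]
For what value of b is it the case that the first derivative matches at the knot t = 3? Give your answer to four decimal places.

S_0'(t) = -2/3 + 0·(t - 2) - 6·(t - 2)², so S_0'(3) = -20/3. On the right, S_1'(3) = b, so b = -20/3.

-6.6667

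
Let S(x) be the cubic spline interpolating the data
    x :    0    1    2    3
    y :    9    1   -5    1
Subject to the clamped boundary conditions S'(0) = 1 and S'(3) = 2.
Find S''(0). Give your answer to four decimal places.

Write m_i for S''(x_i). With h_i = 1, 1, 1 and divided differences Δ_i = -8, -6, 6, the continuity of S' gives the tridiagonal system
  1·m_0 + 4·m_1 + 1·m_2 = 6(Δ_1 - Δ_0) = 12
  1·m_1 + 4·m_2 + 1·m_3 = 6(Δ_2 - Δ_1) = 72
Clamped end conditions give two more equations: 2h_0·m_0 + h_0·m_1 = 6(Δ_0 - S'(0)) = -54 and h_2·m_2 + 2h_2·m_3 = 6(S'(3) - Δ_2) = -24.
Forward elimination and back-substitution give m_0 = -88/3, m_1 = 14/3, m_2 = 68/3, m_3 = -70/3.

-29.3333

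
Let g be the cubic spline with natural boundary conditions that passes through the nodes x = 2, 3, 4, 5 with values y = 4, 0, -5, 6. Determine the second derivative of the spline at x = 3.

-8

Write σ_i for g''(x_i). With h_i = 1, 1, 1 and divided differences Δ_i = -4, -5, 11, the continuity of g' gives the tridiagonal system
  1·σ_0 + 4·σ_1 + 1·σ_2 = 6(Δ_1 - Δ_0) = -6
  1·σ_1 + 4·σ_2 + 1·σ_3 = 6(Δ_2 - Δ_1) = 96
Natural end conditions: σ_0 = σ_3 = 0.
Forward elimination and back-substitution give σ_0 = 0, σ_1 = -8, σ_2 = 26, σ_3 = 0.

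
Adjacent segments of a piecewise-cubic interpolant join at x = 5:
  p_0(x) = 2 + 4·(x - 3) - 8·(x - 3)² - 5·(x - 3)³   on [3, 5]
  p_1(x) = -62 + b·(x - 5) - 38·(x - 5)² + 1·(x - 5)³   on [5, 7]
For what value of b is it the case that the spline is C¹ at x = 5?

p_0'(x) = 4 - 16·(x - 3) - 15·(x - 3)², so p_0'(5) = -88. On the right, p_1'(5) = b, so b = -88.

-88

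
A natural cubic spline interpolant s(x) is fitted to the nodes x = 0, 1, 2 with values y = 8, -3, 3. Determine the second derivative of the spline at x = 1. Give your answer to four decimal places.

Put σ_i = s'' at the i-th knot. Here h = (1, 1) and Δ = (-11, 6), so the interior equations h_(i-1)·σ_(i-1) + 2(h_(i-1)+h_i)·σ_i + h_i·σ_(i+1) = 6(Δ_i − Δ_(i-1)) read
  1·σ_0 + 4·σ_1 + 1·σ_2 = 6(Δ_1 - Δ_0) = 102
Natural end conditions: σ_0 = σ_2 = 0.
Hence σ_0 = 0, σ_1 = 51/2, σ_2 = 0.

25.5000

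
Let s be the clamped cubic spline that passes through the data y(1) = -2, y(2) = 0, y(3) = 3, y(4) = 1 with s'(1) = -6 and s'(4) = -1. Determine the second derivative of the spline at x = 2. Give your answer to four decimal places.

Put M_i = s'' at the i-th knot. Here h = (1, 1, 1) and Δ = (2, 3, -2), so the interior equations h_(i-1)·M_(i-1) + 2(h_(i-1)+h_i)·M_i + h_i·M_(i+1) = 6(Δ_i − Δ_(i-1)) read
  1·M_0 + 4·M_1 + 1·M_2 = 6(Δ_1 - Δ_0) = 6
  1·M_1 + 4·M_2 + 1·M_3 = 6(Δ_2 - Δ_1) = -30
Clamped end conditions give two more equations: 2h_0·M_0 + h_0·M_1 = 6(Δ_0 - s'(1)) = 48 and h_2·M_2 + 2h_2·M_3 = 6(s'(4) - Δ_2) = 6.
Forward elimination and back-substitution give M_0 = 76/3, M_1 = -8/3, M_2 = -26/3, M_3 = 22/3.

-2.6667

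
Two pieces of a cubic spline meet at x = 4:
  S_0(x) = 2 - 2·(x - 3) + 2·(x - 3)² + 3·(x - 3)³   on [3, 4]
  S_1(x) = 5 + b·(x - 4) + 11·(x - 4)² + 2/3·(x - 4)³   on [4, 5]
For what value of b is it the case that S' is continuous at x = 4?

11

S_0'(x) = -2 + 4·(x - 3) + 9·(x - 3)², so S_0'(4) = 11. On the right, S_1'(4) = b, so b = 11.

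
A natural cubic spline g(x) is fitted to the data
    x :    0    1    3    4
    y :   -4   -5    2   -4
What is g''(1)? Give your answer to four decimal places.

8.6250

With M_i denoting the second derivative at x_i, h_i = 1, 2, 1, and Δ_i = (y_(i+1) − y_i)/h_i = -1, 7/2, -6:
  1·M_0 + 6·M_1 + 2·M_2 = 6(Δ_1 - Δ_0) = 27
  2·M_1 + 6·M_2 + 1·M_3 = 6(Δ_2 - Δ_1) = -57
Natural end conditions: M_0 = M_3 = 0.
Hence M_0 = 0, M_1 = 69/8, M_2 = -99/8, M_3 = 0.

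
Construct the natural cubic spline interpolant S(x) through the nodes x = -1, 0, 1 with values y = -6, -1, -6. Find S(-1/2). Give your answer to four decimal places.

-2.5625

With m_i denoting the second derivative at x_i, h_i = 1, 1, and Δ_i = (y_(i+1) − y_i)/h_i = 5, -5:
  1·m_0 + 4·m_1 + 1·m_2 = 6(Δ_1 - Δ_0) = -60
Natural end conditions: m_0 = m_2 = 0.
Solving the tridiagonal system: m_0 = 0, m_1 = -15, m_2 = 0.
On [-1, 0], S(x) = -6 + 15/2·(x + 1) + 0·(x + 1)² - 5/2·(x + 1)³.
With (x + 1) = 1/2: S(-1/2) = -41/16.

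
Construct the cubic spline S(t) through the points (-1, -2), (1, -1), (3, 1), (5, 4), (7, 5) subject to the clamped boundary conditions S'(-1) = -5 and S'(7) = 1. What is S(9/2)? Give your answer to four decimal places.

With σ_i denoting the second derivative at x_i, h_i = 2, 2, 2, 2, and Δ_i = (y_(i+1) − y_i)/h_i = 1/2, 1, 3/2, 1/2:
  2·σ_0 + 8·σ_1 + 2·σ_2 = 6(Δ_1 - Δ_0) = 3
  2·σ_1 + 8·σ_2 + 2·σ_3 = 6(Δ_2 - Δ_1) = 3
  2·σ_2 + 8·σ_3 + 2·σ_4 = 6(Δ_3 - Δ_2) = -6
Clamped end conditions give two more equations: 2h_0·σ_0 + h_0·σ_1 = 6(Δ_0 - S'(-1)) = 33 and h_3·σ_3 + 2h_3·σ_4 = 6(S'(7) - Δ_3) = 3.
Forward elimination and back-substitution give σ_0 = 1053/112, σ_1 = -129/56, σ_2 = 21/16, σ_3 = -81/56, σ_4 = 165/112.
On [3, 5], S(t) = 1 + 31/28·(t - 3) + 21/32·(t - 3)² - 103/448·(t - 3)³.
With (t - 3) = 3/2: S(9/2) = 1721/512.

3.3613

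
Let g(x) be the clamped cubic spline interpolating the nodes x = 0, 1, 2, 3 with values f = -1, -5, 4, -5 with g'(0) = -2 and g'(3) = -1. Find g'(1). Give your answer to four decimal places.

With m_i denoting the second derivative at x_i, h_i = 1, 1, 1, and Δ_i = (y_(i+1) − y_i)/h_i = -4, 9, -9:
  1·m_0 + 4·m_1 + 1·m_2 = 6(Δ_1 - Δ_0) = 78
  1·m_1 + 4·m_2 + 1·m_3 = 6(Δ_2 - Δ_1) = -108
Clamped end conditions give two more equations: 2h_0·m_0 + h_0·m_1 = 6(Δ_0 - g'(0)) = -12 and h_2·m_2 + 2h_2·m_3 = 6(g'(3) - Δ_2) = 48.
Hence m_0 = -374/15, m_1 = 568/15, m_2 = -728/15, m_3 = 724/15.
On [1, 2], g'(x) = b_1 + 2c_1·(x - 1) + 3d_1·(x - 1)² with b_1 = Δ_1 - h_1(2m_1 + m_2)/6 = 67/15, c_1 = m_1/2 = 284/15, d_1 = (m_2 - m_1)/(6h_1) = -72/5. So g'(1) = 67/15.

4.4667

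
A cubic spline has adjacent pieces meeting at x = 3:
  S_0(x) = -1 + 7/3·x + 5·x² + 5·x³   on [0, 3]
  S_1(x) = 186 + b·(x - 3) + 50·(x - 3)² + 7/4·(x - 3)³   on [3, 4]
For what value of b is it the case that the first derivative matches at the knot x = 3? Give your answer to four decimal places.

S_0'(x) = 7/3 + 10·x + 15·x², so S_0'(3) = 502/3. On the right, S_1'(3) = b, so b = 502/3.

167.3333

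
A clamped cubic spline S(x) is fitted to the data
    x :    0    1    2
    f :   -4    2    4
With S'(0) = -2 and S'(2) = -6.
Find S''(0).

Let M_i = S''(x_i). Step sizes h_i = 1, 1; slopes of the chords Δ_i = (y_(i+1) - y_i)/h_i = 6, 2.
  1·M_0 + 4·M_1 + 1·M_2 = 6(Δ_1 - Δ_0) = -24
Clamped end conditions give two more equations: 2h_0·M_0 + h_0·M_1 = 6(Δ_0 - S'(0)) = 48 and h_1·M_1 + 2h_1·M_2 = 6(S'(2) - Δ_1) = -48.
Solving the tridiagonal system: M_0 = 28, M_1 = -8, M_2 = -20.

28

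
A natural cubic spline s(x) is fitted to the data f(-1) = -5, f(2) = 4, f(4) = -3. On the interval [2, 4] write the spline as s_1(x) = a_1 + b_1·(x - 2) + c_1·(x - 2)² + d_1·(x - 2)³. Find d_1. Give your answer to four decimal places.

With m_i denoting the second derivative at x_i, h_i = 3, 2, and Δ_i = (y_(i+1) − y_i)/h_i = 3, -7/2:
  3·m_0 + 10·m_1 + 2·m_2 = 6(Δ_1 - Δ_0) = -39
Natural end conditions: m_0 = m_2 = 0.
Forward elimination and back-substitution give m_0 = 0, m_1 = -39/10, m_2 = 0.
On [2, 4], with s_1(x) = a_1 + b_1·(x - 2) + c_1·(x - 2)² + d_1·(x - 2)³: c_1 = m_1/2 = -39/20, d_1 = (m_2 - m_1)/(6h_1) = 13/40, b_1 = Δ_1 - h_1(2m_1 + m_2)/6 = -9/10.

0.3250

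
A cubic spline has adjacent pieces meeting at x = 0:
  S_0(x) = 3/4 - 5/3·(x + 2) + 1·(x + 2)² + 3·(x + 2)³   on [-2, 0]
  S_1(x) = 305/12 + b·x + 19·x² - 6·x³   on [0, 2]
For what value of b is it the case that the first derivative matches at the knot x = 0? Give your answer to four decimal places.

S_0'(x) = -5/3 + 2·(x + 2) + 9·(x + 2)², so S_0'(0) = 115/3. On the right, S_1'(0) = b, so b = 115/3.

38.3333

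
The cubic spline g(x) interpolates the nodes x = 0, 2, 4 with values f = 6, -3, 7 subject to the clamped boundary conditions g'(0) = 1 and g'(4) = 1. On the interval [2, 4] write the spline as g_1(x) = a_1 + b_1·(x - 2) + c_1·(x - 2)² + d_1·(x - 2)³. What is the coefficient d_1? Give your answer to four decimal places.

Let σ_i = g''(x_i). Step sizes h_i = 2, 2; slopes of the chords Δ_i = (y_(i+1) - y_i)/h_i = -9/2, 5.
  2·σ_0 + 8·σ_1 + 2·σ_2 = 6(Δ_1 - Δ_0) = 57
Clamped end conditions give two more equations: 2h_0·σ_0 + h_0·σ_1 = 6(Δ_0 - g'(0)) = -33 and h_1·σ_1 + 2h_1·σ_2 = 6(g'(4) - Δ_1) = -24.
Solving: σ_0 = -123/8, σ_1 = 57/4, σ_2 = -105/8.
On [2, 4], with g_1(x) = a_1 + b_1·(x - 2) + c_1·(x - 2)² + d_1·(x - 2)³: c_1 = σ_1/2 = 57/8, d_1 = (σ_2 - σ_1)/(6h_1) = -73/32, b_1 = Δ_1 - h_1(2σ_1 + σ_2)/6 = -1/8.

-2.2813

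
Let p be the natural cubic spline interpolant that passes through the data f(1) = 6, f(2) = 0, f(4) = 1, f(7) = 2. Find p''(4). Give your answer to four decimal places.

Let σ_i = p''(x_i). Step sizes h_i = 1, 2, 3; slopes of the chords Δ_i = (y_(i+1) - y_i)/h_i = -6, 1/2, 1/3.
  1·σ_0 + 6·σ_1 + 2·σ_2 = 6(Δ_1 - Δ_0) = 39
  2·σ_1 + 10·σ_2 + 3·σ_3 = 6(Δ_2 - Δ_1) = -1
Natural end conditions: σ_0 = σ_3 = 0.
Forward elimination and back-substitution give σ_0 = 0, σ_1 = 7, σ_2 = -3/2, σ_3 = 0.

-1.5000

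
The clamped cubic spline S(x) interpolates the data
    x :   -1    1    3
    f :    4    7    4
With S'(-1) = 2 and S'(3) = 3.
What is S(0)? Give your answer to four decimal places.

6.3125

With σ_i denoting the second derivative at x_i, h_i = 2, 2, and Δ_i = (y_(i+1) − y_i)/h_i = 3/2, -3/2:
  2·σ_0 + 8·σ_1 + 2·σ_2 = 6(Δ_1 - Δ_0) = -18
Clamped end conditions give two more equations: 2h_0·σ_0 + h_0·σ_1 = 6(Δ_0 - S'(-1)) = -3 and h_1·σ_1 + 2h_1·σ_2 = 6(S'(3) - Δ_1) = 27.
Solving the tridiagonal system: σ_0 = 7/4, σ_1 = -5, σ_2 = 37/4.
On [-1, 1], S(x) = 4 + 2·(x + 1) + 7/8·(x + 1)² - 9/16·(x + 1)³.
With (x + 1) = 1: S(0) = 101/16.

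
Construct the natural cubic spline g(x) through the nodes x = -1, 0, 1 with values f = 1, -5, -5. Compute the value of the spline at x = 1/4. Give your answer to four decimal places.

-5.4922

Put M_i = g'' at the i-th knot. Here h = (1, 1) and Δ = (-6, 0), so the interior equations h_(i-1)·M_(i-1) + 2(h_(i-1)+h_i)·M_i + h_i·M_(i+1) = 6(Δ_i − Δ_(i-1)) read
  1·M_0 + 4·M_1 + 1·M_2 = 6(Δ_1 - Δ_0) = 36
Natural end conditions: M_0 = M_2 = 0.
Solving the tridiagonal system: M_0 = 0, M_1 = 9, M_2 = 0.
On [0, 1], g(x) = -5 - 3·x + 9/2·x² - 3/2·x³.
With x = 1/4: g(1/4) = -703/128.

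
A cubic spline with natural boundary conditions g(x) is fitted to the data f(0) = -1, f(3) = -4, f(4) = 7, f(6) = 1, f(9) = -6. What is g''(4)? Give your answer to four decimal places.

Let m_i = g''(x_i). Step sizes h_i = 3, 1, 2, 3; slopes of the chords Δ_i = (y_(i+1) - y_i)/h_i = -1, 11, -3, -7/3.
  3·m_0 + 8·m_1 + 1·m_2 = 6(Δ_1 - Δ_0) = 72
  1·m_1 + 6·m_2 + 2·m_3 = 6(Δ_2 - Δ_1) = -84
  2·m_2 + 10·m_3 + 3·m_4 = 6(Δ_3 - Δ_2) = 4
Natural end conditions: m_0 = m_4 = 0.
Forward elimination and back-substitution give m_0 = 0, m_1 = 2440/219, m_2 = -3752/219, m_3 = 838/219, m_4 = 0.

-17.1324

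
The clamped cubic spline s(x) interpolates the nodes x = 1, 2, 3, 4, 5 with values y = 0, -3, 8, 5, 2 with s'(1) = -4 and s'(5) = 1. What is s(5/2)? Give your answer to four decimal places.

2.4040

With M_i denoting the second derivative at x_i, h_i = 1, 1, 1, 1, and Δ_i = (y_(i+1) − y_i)/h_i = -3, 11, -3, -3:
  1·M_0 + 4·M_1 + 1·M_2 = 6(Δ_1 - Δ_0) = 84
  1·M_1 + 4·M_2 + 1·M_3 = 6(Δ_2 - Δ_1) = -84
  1·M_2 + 4·M_3 + 1·M_4 = 6(Δ_3 - Δ_2) = 0
Clamped end conditions give two more equations: 2h_0·M_0 + h_0·M_1 = 6(Δ_0 - s'(1)) = 6 and h_3·M_3 + 2h_3·M_4 = 6(s'(5) - Δ_3) = 24.
Solving the tridiagonal system: M_0 = -361/28, M_1 = 445/14, M_2 = -121/4, M_3 = 73/14, M_4 = 263/28.
On [2, 3], s(x) = -3 + 305/56·(x - 2) + 445/28·(x - 2)² - 579/56·(x - 2)³.
With (x - 2) = 1/2: s(5/2) = 1077/448.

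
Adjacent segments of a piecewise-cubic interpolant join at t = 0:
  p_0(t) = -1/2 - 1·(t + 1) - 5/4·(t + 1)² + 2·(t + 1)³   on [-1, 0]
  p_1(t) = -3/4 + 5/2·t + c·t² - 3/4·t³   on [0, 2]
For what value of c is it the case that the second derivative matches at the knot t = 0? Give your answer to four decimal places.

4.7500

p_0''(t) = -5/2 + 12·(t + 1), so p_0''(0) = 19/2. On the right, p_1''(0) = 2c, so c = 19/4.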